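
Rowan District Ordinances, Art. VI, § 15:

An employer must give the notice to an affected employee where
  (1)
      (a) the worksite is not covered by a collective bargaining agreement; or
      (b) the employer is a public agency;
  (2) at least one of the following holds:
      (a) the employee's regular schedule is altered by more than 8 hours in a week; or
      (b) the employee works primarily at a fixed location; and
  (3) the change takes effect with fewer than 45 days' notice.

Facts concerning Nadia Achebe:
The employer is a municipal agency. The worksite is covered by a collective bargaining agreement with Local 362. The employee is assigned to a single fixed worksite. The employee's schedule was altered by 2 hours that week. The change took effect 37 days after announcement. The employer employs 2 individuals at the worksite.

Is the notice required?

(a) no CBA — not satisfied.
(b) public agency — met.
So (1) is satisfied (F OR T).
(a) schedule shift > 8h — not satisfied.
(b) fixed location — satisfied.
So (2) is satisfied (F OR T).
(3) < 45 days' notice — holds.
Overall: T AND T AND T → true.

Yes — required.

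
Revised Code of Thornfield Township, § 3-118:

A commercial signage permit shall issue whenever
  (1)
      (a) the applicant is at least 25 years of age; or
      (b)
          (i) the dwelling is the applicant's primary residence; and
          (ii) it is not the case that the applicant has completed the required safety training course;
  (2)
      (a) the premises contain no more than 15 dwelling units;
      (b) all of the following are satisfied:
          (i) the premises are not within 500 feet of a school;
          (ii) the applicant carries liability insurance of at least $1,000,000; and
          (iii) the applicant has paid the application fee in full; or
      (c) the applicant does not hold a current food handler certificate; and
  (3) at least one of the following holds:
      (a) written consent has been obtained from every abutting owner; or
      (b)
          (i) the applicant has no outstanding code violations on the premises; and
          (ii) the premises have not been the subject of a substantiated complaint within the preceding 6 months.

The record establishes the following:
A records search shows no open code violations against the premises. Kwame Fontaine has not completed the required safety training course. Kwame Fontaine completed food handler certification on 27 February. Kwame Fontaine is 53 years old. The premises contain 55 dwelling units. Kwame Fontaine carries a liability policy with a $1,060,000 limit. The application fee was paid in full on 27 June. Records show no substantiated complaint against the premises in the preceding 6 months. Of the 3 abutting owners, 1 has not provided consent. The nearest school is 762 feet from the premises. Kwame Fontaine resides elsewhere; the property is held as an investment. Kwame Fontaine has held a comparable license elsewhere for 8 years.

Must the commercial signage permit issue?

(a) age ≥ 25 — holds.
(i) primary residence — fails.
(ii) not (safety training) — met.
(b) = F AND T = false.
(1): T OR F → true.
(a) ≤ 15 units — fails.
(i) ≥500 ft from school — met.
(ii) insurance ≥ $1,000,000 — met.
(iii) fee paid — holds.
(b) = T AND T AND T = true.
(c) not (food handler cert.) — not met.
So (2) is satisfied (F OR T OR F).
(a) all abutters consent — not satisfied.
(i) no code violations — satisfied.
(ii) no complaint in 6 mo. — satisfied.
(b) = T AND T = true.
(3): F OR T → true.
So Overall is satisfied (T AND T AND T).

Yes — granted.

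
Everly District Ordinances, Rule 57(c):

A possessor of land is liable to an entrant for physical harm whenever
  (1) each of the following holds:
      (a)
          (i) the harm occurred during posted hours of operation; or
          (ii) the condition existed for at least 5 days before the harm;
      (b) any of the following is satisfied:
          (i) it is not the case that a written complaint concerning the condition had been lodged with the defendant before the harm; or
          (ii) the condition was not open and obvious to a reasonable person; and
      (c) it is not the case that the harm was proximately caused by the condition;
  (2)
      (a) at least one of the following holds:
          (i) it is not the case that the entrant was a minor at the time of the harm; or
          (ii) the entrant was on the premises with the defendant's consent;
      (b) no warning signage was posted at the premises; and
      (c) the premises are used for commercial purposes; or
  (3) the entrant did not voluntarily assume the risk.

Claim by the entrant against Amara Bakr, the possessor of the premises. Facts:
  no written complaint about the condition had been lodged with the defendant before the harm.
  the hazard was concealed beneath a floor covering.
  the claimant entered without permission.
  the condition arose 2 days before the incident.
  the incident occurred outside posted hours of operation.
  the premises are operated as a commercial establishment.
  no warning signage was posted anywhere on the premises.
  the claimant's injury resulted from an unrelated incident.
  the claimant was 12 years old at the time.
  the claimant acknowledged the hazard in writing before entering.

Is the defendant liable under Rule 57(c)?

(i) during posted hours — not satisfied.
(ii) condition ≥5 days old — not met.
(a) = F OR F = false.
(i) not (complaint lodged) — satisfied.
(ii) not open/obvious — met.
(b): T OR T → true.
(c) not (proximate cause) — met.
(1): F AND T AND T → false.
(i) not (entrant a minor) — not met.
(ii) consent to enter — not satisfied.
So (a) is not satisfied (F OR F).
(b) no signage posted — satisfied.
(c) commercial use — met.
So (2) is not satisfied (F AND T AND T).
(3) no assumed risk — not met.
So Overall is not satisfied (F OR F OR F).

No — not liable.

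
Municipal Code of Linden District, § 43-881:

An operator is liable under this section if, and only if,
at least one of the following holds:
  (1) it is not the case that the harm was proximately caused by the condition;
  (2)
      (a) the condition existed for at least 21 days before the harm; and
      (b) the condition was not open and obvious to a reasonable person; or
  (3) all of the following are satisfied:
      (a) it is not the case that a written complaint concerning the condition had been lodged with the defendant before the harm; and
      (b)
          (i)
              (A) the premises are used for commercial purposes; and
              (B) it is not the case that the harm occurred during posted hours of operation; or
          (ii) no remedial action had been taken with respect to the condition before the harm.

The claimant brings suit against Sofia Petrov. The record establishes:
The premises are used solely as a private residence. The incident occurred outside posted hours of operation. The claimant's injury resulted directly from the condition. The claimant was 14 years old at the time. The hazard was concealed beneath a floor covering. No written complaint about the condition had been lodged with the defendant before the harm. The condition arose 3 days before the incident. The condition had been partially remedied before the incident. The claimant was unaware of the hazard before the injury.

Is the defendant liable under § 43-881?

(1) not (proximate cause) — not satisfied.
(a) condition ≥21 days old — not satisfied.
(b) not open/obvious — holds.
(2): F AND T → false.
(a) not (complaint lodged) — met.
(A) commercial use — not satisfied.
(B) not (during posted hours) — holds.
(i): F AND T → false.
(ii) no remedial action — not met.
(b): F OR F → false.
(3) = T AND F = false.
Overall = F OR F OR F = false.

No — not liable.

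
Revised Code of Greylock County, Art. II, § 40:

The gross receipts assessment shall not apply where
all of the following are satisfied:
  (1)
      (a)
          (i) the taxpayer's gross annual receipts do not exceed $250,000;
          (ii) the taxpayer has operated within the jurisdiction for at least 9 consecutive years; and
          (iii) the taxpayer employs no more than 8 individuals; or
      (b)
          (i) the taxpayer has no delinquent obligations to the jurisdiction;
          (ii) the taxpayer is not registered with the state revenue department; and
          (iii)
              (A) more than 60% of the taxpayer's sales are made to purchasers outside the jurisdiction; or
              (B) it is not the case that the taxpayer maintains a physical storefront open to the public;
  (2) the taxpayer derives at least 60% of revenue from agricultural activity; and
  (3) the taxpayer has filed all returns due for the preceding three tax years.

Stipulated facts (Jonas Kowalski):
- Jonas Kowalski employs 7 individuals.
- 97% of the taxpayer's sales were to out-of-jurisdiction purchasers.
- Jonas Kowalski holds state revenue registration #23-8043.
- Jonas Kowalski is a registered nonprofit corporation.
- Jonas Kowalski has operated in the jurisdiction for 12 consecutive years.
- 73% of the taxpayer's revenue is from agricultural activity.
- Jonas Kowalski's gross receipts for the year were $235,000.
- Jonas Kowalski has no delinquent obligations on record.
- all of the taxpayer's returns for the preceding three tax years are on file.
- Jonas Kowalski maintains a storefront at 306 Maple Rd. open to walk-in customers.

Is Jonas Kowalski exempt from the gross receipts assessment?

(i) receipts ≤ $250,000 — satisfied.
(ii) ≥ 9 yrs in jurisdiction — holds.
(iii) ≤ 8 employees — holds.
(a): T AND T AND T → true.
(i) no delinquency — satisfied.
(ii) not (state-registered) — not satisfied.
(A) >60% out-of-jur. sales — holds.
(B) not (has storefront) — not satisfied.
So (iii) is satisfied (T OR F).
So (b) is not satisfied (T AND F AND T).
(1): T OR F → true.
(2) ≥60% agricultural — holds.
(3) returns current — holds.
Overall = T AND T AND T = true.

Yes — exempt.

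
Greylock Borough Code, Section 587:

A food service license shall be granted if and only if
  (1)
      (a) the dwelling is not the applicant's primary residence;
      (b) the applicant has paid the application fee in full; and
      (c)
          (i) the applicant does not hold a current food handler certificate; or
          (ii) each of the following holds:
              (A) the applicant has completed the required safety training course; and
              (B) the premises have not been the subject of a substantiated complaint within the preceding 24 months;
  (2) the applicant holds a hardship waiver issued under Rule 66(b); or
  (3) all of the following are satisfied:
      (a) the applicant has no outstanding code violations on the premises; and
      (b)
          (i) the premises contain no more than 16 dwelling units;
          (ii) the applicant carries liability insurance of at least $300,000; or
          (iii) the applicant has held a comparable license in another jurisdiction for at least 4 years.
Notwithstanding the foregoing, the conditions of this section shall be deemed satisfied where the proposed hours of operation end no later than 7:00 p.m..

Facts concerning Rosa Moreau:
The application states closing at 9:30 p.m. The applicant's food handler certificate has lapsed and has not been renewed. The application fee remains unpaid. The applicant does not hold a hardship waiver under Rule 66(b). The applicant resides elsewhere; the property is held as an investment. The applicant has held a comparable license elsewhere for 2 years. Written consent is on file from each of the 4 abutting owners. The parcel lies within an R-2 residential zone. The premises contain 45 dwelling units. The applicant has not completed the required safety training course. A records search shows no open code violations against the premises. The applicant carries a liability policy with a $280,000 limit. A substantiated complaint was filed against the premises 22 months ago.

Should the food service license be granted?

(a) not (primary residence) — satisfied.
(b) fee paid — not met.
(i) not (food handler cert.) — satisfied.
(A) safety training — not met.
(B) no complaint in 24 mo. — not met.
(ii): F AND F → false.
(c) = T OR F = true.
(1): T AND F AND T → false.
(2) hardship waiver — fails.
(a) no code violations — holds.
(i) ≤ 16 units — fails.
(ii) insurance ≥ $300,000 — not satisfied.
(iii) prior license ≥ 4 yr — not satisfied.
(b): F OR F OR F → false.
(3): T AND F → false.
Overall = F OR F OR F = false.
Exception (closes by 7 p.m.) — not satisfied.
Result: main false OR exception false → false.

No — denied.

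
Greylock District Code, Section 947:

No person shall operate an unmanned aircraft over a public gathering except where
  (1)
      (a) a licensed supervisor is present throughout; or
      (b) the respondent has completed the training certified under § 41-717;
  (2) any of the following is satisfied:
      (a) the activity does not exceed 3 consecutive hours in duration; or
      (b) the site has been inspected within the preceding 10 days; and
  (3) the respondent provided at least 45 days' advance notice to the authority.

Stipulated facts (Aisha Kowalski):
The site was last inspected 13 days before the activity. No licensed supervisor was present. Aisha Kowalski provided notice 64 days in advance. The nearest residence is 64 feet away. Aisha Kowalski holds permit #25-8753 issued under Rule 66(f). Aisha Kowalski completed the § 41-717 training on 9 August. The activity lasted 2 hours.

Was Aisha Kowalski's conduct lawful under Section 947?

(a) supervisor present — not met.
(b) training certified — met.
(1): F OR T → true.
(a) ≤ 3 hrs duration — met.
(b) site inspected — not satisfied.
(2): T OR F → true.
(3) ≥45 days' notice — met.
Overall: T AND T AND T → true.

Yes — lawful.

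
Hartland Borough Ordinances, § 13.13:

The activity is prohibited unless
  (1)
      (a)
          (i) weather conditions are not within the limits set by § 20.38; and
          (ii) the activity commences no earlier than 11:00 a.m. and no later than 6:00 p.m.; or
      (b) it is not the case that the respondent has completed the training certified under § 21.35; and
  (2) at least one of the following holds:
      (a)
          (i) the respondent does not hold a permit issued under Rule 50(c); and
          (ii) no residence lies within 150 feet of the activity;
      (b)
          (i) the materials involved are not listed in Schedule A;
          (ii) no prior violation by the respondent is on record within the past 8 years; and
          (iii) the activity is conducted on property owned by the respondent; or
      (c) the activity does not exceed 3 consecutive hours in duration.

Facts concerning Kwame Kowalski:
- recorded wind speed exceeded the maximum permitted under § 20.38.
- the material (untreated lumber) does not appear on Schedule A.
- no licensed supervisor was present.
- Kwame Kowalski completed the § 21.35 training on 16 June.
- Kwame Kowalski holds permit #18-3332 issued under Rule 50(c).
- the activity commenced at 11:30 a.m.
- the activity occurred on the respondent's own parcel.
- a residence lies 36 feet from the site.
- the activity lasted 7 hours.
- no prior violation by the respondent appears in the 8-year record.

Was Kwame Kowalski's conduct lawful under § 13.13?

(i) not (weather ok) — satisfied.
(ii) start within hours — satisfied.
So (a) is satisfied (T AND T).
(b) not (training certified) — fails.
(1) = T OR F = true.
(i) not (holds permit) — not met.
(ii) no residence in 150 ft — fails.
So (a) is not satisfied (F AND F).
(i) not (Schedule A material) — satisfied.
(ii) no prior violation — satisfied.
(iii) own property — met.
(b): T AND T AND T → true.
(c) ≤ 3 hrs duration — fails.
So (2) is satisfied (F OR T OR F).
Overall = T AND T = true.

Yes — lawful.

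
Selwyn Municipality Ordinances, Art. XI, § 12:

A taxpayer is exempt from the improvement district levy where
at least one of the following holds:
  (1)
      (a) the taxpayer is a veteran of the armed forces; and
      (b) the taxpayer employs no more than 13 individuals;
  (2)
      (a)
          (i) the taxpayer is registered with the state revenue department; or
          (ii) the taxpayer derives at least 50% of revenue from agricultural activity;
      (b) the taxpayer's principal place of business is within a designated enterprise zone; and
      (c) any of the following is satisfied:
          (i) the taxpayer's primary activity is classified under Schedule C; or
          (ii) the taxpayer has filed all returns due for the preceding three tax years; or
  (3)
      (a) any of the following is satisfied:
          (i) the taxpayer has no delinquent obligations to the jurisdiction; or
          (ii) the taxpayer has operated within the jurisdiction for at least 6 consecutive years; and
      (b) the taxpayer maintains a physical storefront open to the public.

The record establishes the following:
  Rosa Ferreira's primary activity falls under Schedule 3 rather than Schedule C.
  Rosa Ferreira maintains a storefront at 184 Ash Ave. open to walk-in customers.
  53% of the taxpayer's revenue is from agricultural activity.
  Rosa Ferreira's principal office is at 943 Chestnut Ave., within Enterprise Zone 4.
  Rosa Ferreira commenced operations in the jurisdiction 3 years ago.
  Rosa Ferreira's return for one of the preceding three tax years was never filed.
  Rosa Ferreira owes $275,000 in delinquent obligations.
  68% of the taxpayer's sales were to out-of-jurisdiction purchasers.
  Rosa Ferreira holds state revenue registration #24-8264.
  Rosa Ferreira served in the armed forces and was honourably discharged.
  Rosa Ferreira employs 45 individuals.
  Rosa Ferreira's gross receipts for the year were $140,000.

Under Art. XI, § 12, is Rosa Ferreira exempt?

No — not exempt.

(a) veteran — satisfied.
(b) ≤ 13 employees — not satisfied.
(1) = T AND F = false.
(i) state-registered — met.
(ii) ≥50% agricultural — satisfied.
(a) = T OR T = true.
(b) in enterprise zone — met.
(i) Schedule C activity — not met.
(ii) returns current — not met.
(c) = F OR F = false.
So (2) is not satisfied (T AND T AND F).
(i) no delinquency — fails.
(ii) ≥ 6 yrs in jurisdiction — fails.
(a): F OR F → false.
(b) has storefront — met.
(3) = F AND T = false.
So Overall is not satisfied (F OR F OR F).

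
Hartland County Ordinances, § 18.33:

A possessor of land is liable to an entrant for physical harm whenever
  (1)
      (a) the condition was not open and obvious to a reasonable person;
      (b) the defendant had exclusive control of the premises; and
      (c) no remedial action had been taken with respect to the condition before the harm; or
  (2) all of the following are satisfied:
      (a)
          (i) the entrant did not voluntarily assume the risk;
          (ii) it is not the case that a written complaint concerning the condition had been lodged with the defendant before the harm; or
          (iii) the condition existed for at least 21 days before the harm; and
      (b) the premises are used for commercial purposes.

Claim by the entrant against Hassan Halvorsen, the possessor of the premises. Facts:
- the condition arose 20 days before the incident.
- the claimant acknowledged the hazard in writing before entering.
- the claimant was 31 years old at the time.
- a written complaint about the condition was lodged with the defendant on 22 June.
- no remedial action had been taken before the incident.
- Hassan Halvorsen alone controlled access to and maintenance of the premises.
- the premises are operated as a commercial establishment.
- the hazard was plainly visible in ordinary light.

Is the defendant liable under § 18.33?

No — not liable.

(a) not open/obvious — not met.
(b) exclusive control — satisfied.
(c) no remedial action — satisfied.
(1): F AND T AND T → false.
(i) no assumed risk — not satisfied.
(ii) not (complaint lodged) — not met.
(iii) condition ≥21 days old — not satisfied.
(a): F OR F OR F → false.
(b) commercial use — met.
(2) = F AND T = false.
Overall = F OR F = false.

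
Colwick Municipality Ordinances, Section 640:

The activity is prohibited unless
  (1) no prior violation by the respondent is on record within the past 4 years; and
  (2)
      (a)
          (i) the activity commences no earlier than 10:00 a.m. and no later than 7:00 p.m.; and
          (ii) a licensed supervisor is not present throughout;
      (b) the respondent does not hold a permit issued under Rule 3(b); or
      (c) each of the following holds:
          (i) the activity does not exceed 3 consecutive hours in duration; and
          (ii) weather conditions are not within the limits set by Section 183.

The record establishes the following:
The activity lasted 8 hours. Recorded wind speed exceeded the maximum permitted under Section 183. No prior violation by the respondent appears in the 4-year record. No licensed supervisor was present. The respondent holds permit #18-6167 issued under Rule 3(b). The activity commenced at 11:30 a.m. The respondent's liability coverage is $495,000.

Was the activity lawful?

(1) no prior violation — met.
(i) start within hours — met.
(ii) not (supervisor present) — holds.
So (a) is satisfied (T AND T).
(b) not (holds permit) — not met.
(i) ≤ 3 hrs duration — fails.
(ii) not (weather ok) — met.
(c) = F AND T = false.
(2): T OR F OR F → true.
Overall: T AND T → true.

Yes — lawful.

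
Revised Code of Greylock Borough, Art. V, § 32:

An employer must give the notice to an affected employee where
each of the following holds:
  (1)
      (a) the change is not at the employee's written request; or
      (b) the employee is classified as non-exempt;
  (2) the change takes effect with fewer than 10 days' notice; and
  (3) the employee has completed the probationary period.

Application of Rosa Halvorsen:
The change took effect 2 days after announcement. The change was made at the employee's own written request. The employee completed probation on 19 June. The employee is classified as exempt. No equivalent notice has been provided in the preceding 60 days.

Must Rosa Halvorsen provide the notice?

No — not required.

(a) not employee-requested — not satisfied.
(b) non-exempt — not met.
So (1) is not satisfied (F OR F).
(2) < 10 days' notice — met.
(3) past probation — met.
Overall = F AND T AND T = false.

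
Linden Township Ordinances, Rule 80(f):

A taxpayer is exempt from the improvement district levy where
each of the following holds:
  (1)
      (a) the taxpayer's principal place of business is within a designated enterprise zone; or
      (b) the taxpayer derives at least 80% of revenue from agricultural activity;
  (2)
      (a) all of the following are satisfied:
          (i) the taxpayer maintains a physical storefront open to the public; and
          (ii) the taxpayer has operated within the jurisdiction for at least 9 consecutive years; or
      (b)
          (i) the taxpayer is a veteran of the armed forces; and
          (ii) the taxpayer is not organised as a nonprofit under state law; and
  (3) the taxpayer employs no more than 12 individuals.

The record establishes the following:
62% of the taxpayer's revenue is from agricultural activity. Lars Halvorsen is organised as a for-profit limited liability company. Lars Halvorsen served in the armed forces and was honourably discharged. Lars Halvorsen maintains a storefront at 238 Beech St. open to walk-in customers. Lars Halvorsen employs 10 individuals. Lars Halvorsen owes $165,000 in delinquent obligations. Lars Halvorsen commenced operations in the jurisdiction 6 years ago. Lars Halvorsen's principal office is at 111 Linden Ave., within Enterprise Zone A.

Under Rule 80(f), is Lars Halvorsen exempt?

Yes — exempt.

(a) in enterprise zone — holds.
(b) ≥80% agricultural — not satisfied.
So (1) is satisfied (T OR F).
(i) has storefront — holds.
(ii) ≥ 9 yrs in jurisdiction — not satisfied.
So (a) is not satisfied (T AND F).
(i) veteran — satisfied.
(ii) not (nonprofit) — met.
So (b) is satisfied (T AND T).
(2): F OR T → true.
(3) ≤ 12 employees — holds.
Overall: T AND T AND T → true.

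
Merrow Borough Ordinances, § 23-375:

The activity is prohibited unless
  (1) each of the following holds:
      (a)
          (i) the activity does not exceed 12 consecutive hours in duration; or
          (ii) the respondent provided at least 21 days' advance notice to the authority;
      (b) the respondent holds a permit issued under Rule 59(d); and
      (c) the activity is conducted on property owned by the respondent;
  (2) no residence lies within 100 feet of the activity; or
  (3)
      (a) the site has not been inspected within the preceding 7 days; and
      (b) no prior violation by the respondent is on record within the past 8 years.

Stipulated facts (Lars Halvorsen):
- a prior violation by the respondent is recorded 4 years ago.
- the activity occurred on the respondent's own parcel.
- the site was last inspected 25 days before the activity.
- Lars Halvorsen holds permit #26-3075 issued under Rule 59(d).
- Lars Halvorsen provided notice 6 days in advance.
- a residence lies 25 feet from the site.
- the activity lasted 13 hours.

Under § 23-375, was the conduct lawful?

(i) ≤ 12 hrs duration — not met.
(ii) ≥21 days' notice — not met.
So (a) is not satisfied (F OR F).
(b) holds permit — holds.
(c) own property — satisfied.
(1) = F AND T AND T = false.
(2) no residence in 100 ft — not satisfied.
(a) not (site inspected) — met.
(b) no prior violation — fails.
So (3) is not satisfied (T AND F).
So Overall is not satisfied (F OR F OR F).

No — unlawful.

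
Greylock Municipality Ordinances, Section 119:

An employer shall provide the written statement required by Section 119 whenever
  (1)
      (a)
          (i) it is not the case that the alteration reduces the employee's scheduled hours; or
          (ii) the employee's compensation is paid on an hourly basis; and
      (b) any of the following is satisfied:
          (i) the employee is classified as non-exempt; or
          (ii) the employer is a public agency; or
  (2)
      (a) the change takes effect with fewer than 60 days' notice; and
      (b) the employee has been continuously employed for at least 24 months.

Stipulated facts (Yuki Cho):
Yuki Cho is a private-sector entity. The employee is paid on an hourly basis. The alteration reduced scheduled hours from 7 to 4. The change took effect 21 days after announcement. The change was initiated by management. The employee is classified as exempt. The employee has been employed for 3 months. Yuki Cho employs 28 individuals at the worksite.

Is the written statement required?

(i) not (hours reduced) — fails.
(ii) hourly-paid — holds.
(a) = F OR T = true.
(i) non-exempt — fails.
(ii) public agency — not met.
(b): F OR F → false.
(1) = T AND F = false.
(a) < 60 days' notice — holds.
(b) tenure ≥ 24 mo. — not met.
(2): T AND F → false.
So Overall is not satisfied (F OR F).

No — not required.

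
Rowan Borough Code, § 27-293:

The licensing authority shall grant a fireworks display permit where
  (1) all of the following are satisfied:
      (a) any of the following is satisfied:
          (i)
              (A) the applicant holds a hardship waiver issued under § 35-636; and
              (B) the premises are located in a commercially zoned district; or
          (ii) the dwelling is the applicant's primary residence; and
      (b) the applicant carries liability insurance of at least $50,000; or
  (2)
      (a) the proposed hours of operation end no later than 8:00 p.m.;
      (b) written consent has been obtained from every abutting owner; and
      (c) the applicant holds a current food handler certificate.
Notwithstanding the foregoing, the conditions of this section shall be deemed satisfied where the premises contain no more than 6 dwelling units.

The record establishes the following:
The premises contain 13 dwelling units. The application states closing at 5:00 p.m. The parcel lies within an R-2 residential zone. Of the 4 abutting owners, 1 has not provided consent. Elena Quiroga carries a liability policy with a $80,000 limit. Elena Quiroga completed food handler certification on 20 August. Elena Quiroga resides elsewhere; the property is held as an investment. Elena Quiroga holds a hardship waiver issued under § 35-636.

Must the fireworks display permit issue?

No — denied.

(A) hardship waiver — met.
(B) commercially zoned — not met.
(i) = T AND F = false.
(ii) primary residence — not satisfied.
(a) = F OR F = false.
(b) insurance ≥ $50,000 — satisfied.
(1) = F AND T = false.
(a) closes by 8 p.m. — satisfied.
(b) all abutters consent — not satisfied.
(c) food handler cert. — holds.
(2) = T AND F AND T = false.
Overall = F OR F = false.
Exception (≤ 6 units) — not satisfied.
Result: main false OR exception false → false.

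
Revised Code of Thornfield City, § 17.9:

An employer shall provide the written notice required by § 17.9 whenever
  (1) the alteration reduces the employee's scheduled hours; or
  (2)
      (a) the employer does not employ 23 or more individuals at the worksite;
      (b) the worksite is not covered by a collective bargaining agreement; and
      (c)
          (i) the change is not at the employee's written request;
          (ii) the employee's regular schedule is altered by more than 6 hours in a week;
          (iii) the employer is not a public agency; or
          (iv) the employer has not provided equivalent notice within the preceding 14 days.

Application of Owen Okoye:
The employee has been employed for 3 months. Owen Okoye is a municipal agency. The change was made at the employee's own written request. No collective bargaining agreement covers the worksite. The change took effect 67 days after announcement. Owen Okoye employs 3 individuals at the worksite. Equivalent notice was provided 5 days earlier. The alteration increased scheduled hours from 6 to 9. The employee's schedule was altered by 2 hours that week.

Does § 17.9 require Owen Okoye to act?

(1) hours reduced — not met.
(a) not (≥ 23 at site) — satisfied.
(b) no CBA — holds.
(i) not employee-requested — not met.
(ii) schedule shift > 6h — not met.
(iii) not (public agency) — fails.
(iv) no recent notice — not satisfied.
(c) = F OR F OR F OR F = false.
(2) = T AND T AND F = false.
So Overall is not satisfied (F OR F).

No — not required.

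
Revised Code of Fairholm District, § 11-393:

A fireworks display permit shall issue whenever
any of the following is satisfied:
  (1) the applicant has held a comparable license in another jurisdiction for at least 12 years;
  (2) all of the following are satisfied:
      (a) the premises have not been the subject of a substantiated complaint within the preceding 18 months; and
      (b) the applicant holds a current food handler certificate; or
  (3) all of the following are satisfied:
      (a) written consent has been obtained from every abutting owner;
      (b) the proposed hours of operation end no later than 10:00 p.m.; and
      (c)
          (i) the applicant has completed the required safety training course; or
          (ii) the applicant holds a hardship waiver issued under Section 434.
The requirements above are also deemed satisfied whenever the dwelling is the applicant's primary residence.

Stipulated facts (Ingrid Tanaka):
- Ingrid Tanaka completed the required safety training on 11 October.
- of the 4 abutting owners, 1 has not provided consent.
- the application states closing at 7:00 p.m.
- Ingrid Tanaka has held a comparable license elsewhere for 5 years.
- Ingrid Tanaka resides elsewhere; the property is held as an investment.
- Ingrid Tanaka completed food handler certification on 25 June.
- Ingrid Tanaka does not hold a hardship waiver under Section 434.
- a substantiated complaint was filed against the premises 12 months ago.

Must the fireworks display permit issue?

No — denied.

(1) prior license ≥ 12 yr — not satisfied.
(a) no complaint in 18 mo. — not met.
(b) food handler cert. — satisfied.
(2): F AND T → false.
(a) all abutters consent — not satisfied.
(b) closes by 10 p.m. — holds.
(i) safety training — holds.
(ii) hardship waiver — not satisfied.
(c): T OR F → true.
(3) = F AND T AND T = false.
Overall: F OR F OR F → false.
Exception (primary residence) — not satisfied.
Result: main false OR exception false → false.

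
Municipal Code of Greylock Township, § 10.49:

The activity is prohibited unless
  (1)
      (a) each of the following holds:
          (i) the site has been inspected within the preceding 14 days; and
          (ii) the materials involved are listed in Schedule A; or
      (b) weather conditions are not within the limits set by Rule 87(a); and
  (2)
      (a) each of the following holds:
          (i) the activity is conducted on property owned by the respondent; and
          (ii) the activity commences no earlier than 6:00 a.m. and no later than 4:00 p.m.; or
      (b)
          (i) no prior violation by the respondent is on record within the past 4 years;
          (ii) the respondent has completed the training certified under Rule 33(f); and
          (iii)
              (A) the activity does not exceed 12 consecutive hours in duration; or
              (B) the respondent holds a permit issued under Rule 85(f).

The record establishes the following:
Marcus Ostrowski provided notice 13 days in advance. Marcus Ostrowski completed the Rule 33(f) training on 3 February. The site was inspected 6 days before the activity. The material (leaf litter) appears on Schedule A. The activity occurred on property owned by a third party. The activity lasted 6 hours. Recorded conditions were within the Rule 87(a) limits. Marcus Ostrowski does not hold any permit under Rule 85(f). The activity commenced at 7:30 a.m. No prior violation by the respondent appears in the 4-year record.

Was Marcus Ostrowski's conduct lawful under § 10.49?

(i) site inspected — satisfied.
(ii) Schedule A material — satisfied.
(a): T AND T → true.
(b) not (weather ok) — fails.
(1) = T OR F = true.
(i) own property — not satisfied.
(ii) start within hours — met.
So (a) is not satisfied (F AND T).
(i) no prior violation — met.
(ii) training certified — holds.
(A) ≤ 12 hrs duration — holds.
(B) holds permit — fails.
(iii) = T OR F = true.
(b) = T AND T AND T = true.
(2): F OR T → true.
Overall = T AND T = true.

Yes — lawful.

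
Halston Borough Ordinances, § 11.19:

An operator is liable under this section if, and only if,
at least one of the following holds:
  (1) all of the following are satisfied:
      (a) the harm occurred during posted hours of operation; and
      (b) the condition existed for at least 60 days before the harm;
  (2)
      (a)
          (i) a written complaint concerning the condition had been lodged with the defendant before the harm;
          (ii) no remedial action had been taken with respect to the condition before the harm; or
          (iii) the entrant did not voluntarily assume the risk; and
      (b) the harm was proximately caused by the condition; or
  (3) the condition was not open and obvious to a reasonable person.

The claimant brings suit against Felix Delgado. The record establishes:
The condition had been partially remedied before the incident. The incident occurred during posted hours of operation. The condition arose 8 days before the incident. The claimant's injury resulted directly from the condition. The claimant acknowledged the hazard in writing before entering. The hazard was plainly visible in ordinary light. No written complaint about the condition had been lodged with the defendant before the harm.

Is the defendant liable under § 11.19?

No — not liable.

(a) during posted hours — holds.
(b) condition ≥60 days old — fails.
(1): T AND F → false.
(i) complaint lodged — not met.
(ii) no remedial action — not met.
(iii) no assumed risk — not met.
(a) = F OR F OR F = false.
(b) proximate cause — holds.
(2) = F AND T = false.
(3) not open/obvious — fails.
So Overall is not satisfied (F OR F OR F).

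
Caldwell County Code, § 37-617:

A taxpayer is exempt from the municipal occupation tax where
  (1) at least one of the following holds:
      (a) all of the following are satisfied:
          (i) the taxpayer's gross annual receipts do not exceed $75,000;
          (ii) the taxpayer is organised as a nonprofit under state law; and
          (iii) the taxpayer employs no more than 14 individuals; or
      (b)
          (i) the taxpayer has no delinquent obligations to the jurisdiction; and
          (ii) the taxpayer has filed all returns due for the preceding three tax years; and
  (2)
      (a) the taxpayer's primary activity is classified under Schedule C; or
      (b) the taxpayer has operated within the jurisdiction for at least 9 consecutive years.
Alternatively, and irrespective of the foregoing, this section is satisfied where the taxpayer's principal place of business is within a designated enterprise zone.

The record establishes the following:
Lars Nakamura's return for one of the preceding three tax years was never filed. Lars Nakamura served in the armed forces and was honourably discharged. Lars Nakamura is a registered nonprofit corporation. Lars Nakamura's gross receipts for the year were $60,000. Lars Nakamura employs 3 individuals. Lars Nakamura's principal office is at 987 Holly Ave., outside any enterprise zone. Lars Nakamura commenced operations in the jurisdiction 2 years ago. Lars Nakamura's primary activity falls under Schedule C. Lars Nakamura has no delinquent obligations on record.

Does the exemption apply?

(i) receipts ≤ $75,000 — met.
(ii) nonprofit — satisfied.
(iii) ≤ 14 employees — met.
(a): T AND T AND T → true.
(i) no delinquency — met.
(ii) returns current — not satisfied.
So (b) is not satisfied (T AND F).
(1): T OR F → true.
(a) Schedule C activity — holds.
(b) ≥ 9 yrs in jurisdiction — fails.
(2) = T OR F = true.
Overall: T AND T → true.
Exception (in enterprise zone) — not satisfied.
Result: main true OR exception false → true.

Yes — exempt.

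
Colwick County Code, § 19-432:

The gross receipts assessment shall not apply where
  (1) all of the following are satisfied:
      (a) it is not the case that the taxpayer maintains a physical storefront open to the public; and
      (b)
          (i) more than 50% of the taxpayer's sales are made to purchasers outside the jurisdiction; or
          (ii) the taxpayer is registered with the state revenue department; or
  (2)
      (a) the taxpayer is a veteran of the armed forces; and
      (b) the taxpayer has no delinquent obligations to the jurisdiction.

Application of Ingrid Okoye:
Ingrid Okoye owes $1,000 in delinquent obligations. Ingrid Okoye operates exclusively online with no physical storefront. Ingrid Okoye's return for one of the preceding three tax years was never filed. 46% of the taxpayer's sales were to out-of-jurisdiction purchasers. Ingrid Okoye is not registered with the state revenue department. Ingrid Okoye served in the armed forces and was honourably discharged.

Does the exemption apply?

No — not exempt.

(a) not (has storefront) — satisfied.
(i) >50% out-of-jur. sales — fails.
(ii) state-registered — fails.
(b): F OR F → false.
So (1) is not satisfied (T AND F).
(a) veteran — satisfied.
(b) no delinquency — not met.
(2): T AND F → false.
So Overall is not satisfied (F OR F).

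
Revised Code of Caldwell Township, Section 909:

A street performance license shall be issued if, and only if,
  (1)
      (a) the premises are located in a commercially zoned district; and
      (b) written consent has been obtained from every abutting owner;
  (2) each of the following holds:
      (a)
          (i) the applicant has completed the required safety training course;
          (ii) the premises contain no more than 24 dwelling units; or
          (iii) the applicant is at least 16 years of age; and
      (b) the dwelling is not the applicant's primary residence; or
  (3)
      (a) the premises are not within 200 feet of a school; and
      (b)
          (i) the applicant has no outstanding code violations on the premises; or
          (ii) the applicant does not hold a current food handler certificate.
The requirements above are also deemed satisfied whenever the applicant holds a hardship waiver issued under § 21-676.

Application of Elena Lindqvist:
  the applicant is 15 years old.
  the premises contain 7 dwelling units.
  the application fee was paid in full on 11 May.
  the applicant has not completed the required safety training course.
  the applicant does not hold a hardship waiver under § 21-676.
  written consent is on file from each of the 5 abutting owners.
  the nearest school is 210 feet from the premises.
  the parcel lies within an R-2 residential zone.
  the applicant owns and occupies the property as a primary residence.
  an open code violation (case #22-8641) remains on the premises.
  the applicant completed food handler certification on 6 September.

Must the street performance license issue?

(a) commercially zoned — not satisfied.
(b) all abutters consent — met.
So (1) is not satisfied (F AND T).
(i) safety training — fails.
(ii) ≤ 24 units — holds.
(iii) age ≥ 16 — fails.
So (a) is satisfied (F OR T OR F).
(b) not (primary residence) — fails.
(2) = T AND F = false.
(a) ≥200 ft from school — satisfied.
(i) no code violations — fails.
(ii) not (food handler cert.) — not met.
(b): F OR F → false.
(3): T AND F → false.
Overall = F OR F OR F = false.
Exception (hardship waiver) — not satisfied.
Result: main false OR exception false → false.

No — denied.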